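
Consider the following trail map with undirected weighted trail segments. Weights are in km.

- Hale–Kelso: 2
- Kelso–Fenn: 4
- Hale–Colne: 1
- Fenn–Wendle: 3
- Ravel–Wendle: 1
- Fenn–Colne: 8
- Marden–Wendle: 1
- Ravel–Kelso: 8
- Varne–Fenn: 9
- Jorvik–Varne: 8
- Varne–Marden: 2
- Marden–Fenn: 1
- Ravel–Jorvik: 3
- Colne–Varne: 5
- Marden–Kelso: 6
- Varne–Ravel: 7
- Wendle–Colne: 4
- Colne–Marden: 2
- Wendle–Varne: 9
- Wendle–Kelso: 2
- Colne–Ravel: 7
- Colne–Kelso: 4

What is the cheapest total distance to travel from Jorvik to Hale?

Compare a few routes:
Jorvik → Ravel → Wendle → Kelso → Hale: 3+1+2+2 = 8
Jorvik → Ravel → Wendle → Kelso → Colne → Hale: 3+1+2+4+1 = 11
Jorvik → Ravel → Wendle → Colne → Hale: 3+1+4+1 = 9
The minimum is 8 km via Jorvik → Ravel → Wendle → Kelso → Hale.

8 km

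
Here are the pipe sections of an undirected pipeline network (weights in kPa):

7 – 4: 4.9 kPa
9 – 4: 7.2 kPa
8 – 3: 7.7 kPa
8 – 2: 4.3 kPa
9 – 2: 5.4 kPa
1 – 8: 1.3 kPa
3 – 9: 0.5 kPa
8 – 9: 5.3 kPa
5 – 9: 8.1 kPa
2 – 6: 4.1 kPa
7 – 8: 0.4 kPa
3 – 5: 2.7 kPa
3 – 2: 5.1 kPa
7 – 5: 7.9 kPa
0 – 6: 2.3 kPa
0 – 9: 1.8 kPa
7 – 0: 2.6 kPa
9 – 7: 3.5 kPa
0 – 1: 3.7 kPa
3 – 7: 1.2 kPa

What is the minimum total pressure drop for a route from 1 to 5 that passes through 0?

Shortest 1→0: 1 → 0 = 3.7
Best 0 to 5: 0 → 9 → 3 → 5 costing 5
Total via 0: 3.7 + 5 = 8.7 kPa.

8.7 kPa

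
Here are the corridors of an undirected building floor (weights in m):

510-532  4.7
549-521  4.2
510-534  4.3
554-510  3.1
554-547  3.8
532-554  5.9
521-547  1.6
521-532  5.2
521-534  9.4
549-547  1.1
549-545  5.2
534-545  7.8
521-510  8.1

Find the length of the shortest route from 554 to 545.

Compare a few routes:
554 - 510 - 534 - 545: 3.1+4.3+7.8 = 15.2
554 - 532 - 521 - 547 - 549 - 545: 5.9+5.2+1.6+1.1+5.2 = 19
554 - 547 - 521 - 549 - 545: 3.8+1.6+4.2+5.2 = 14.8
554 - 547 - 549 - 545: 3.8+1.1+5.2 = 10.1
The minimum is 10.1 m via 554 - 547 - 549 - 545.

10.1 m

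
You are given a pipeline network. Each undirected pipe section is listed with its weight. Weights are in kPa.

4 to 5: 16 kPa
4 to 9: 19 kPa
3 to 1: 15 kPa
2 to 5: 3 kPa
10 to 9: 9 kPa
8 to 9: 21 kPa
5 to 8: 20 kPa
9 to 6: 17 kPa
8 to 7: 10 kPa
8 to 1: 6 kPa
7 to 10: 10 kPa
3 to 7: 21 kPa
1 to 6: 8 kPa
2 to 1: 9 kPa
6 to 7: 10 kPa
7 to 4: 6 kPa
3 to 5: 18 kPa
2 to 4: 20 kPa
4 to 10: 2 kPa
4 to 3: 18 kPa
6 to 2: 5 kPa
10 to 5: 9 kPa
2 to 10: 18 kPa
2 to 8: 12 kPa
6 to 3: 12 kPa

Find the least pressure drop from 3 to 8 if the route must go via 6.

26 kPa

Shortest 3→6: 3–6 = 12
Best 6 to 8: 6–1–8 costing 14
Total via 6: 12 + 14 = 26 kPa.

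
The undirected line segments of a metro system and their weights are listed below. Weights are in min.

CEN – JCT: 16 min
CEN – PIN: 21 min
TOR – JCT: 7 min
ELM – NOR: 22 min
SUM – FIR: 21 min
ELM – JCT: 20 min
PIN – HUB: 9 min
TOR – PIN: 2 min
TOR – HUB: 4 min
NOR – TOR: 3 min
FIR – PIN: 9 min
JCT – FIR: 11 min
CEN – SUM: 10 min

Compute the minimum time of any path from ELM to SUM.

46 min

Running Dijkstra from ELM:
ELM: 0
JCT: 20  (via ELM)
NOR: 22  (via ELM)
TOR: 25  (via NOR)
PIN: 27  (via TOR)
HUB: 29  (via TOR)
FIR: 31  (via JCT)
CEN: 36  (via JCT)
SUM: 46  (via CEN)
Shortest route: ELM → JCT → CEN → SUM = 46 min.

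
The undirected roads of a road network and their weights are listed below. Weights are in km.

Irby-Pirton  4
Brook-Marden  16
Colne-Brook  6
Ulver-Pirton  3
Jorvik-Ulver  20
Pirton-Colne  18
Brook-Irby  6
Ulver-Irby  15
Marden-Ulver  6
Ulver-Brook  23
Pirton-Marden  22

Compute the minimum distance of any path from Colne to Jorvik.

Settle nodes by increasing distance from Colne:
Colne: 0
Brook: 6  (via Colne)
Irby: 12  (via Brook)
Pirton: 16  (via Irby)
Ulver: 19  (via Pirton)
Marden: 22  (via Brook)
Jorvik: 39  (via Ulver)
Shortest route: Colne → Brook → Irby → Pirton → Ulver → Jorvik = 39 km.

39 km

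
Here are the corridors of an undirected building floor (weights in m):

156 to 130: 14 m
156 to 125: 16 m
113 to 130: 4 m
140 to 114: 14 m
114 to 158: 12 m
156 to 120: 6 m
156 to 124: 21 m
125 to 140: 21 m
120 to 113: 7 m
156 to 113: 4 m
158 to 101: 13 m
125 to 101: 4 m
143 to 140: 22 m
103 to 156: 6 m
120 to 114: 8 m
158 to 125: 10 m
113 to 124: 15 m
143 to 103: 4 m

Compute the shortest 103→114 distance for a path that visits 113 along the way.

Shortest 103→113: 103–156–113 = 10
Shortest 113→114: 113–120–114 = 15
Total via 113: 10 + 15 = 25 m.

25 m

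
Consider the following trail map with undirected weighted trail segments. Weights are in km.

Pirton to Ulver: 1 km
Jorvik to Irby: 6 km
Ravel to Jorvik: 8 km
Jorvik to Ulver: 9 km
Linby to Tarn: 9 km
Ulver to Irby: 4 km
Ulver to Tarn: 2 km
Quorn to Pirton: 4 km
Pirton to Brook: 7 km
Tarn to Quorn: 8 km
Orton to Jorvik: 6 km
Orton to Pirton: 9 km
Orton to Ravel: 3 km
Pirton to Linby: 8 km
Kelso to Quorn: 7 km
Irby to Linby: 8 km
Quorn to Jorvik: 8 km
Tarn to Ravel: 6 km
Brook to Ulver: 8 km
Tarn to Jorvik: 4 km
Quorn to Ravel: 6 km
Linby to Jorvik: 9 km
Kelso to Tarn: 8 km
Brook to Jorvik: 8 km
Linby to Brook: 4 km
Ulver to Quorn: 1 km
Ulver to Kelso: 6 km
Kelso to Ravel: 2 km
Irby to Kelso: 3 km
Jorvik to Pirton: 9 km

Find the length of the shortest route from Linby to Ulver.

9 km

Running Dijkstra from Linby:
Linby: 0
Brook: 4  (via Linby)
Pirton: 8  (via Linby)
Irby: 8  (via Linby)
Jorvik: 9  (via Linby)
Ulver: 9  (via Pirton)
Shortest route: Linby–Pirton–Ulver = 9 km.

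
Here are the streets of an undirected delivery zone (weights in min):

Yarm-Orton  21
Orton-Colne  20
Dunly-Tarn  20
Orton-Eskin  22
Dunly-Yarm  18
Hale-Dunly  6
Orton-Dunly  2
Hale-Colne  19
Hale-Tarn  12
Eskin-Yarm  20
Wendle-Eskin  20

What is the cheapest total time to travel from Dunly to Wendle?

44 min

Shortest distances from Dunly:
Dunly: 0
Orton: 2  (via Dunly)
Hale: 6  (via Dunly)
Yarm: 18  (via Dunly)
Tarn: 18  (via Hale)
Colne: 22  (via Orton)
Eskin: 24  (via Orton)
Wendle: 44  (via Eskin)
Shortest route: Dunly → Orton → Eskin → Wendle = 44 min.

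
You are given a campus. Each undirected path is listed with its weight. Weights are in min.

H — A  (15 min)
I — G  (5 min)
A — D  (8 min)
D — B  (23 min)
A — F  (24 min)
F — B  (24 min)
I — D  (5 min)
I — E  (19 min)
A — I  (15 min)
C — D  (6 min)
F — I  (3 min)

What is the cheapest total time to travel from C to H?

29 min

Compare a few routes:
C - D - I - A - H: 6+5+15+15 = 41
C - D - A - H: 6+8+15 = 29
C - D - I - F - A - H: 6+5+3+24+15 = 53
Cheapest is C - D - A - H at 29 min.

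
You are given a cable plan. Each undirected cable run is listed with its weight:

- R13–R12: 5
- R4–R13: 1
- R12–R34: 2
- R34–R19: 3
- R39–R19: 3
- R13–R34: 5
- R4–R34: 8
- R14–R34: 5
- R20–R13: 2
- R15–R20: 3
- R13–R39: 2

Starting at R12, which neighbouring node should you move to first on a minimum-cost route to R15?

Candidate routes:
R12 - R13 - R20 - R15: 5+2+3 = 10
R12 - R34 - R4 - R13 - R20 - R15: 2+8+1+2+3 = 16
R12 - R34 - R13 - R20 - R15: 2+5+2+3 = 12
R12 - R34 - R19 - R39 - R13 - R20 - R15: 2+3+3+2+2+3 = 15
Cheapest is R12 - R13 - R20 - R15 at 10.
So from R12 the first move is to R13.

R13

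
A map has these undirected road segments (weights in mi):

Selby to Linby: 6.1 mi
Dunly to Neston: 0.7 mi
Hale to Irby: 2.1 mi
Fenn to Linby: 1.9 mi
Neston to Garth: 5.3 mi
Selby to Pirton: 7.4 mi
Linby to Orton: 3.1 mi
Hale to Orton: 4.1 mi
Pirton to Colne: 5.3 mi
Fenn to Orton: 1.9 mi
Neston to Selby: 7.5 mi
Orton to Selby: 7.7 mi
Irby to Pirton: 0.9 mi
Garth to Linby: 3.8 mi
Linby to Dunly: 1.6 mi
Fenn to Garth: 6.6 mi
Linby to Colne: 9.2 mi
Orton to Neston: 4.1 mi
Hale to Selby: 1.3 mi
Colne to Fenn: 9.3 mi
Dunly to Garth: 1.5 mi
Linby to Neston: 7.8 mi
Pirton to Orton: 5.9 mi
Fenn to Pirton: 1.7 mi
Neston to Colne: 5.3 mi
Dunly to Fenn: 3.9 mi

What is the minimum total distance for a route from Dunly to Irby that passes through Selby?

11.1 mi

Shortest Dunly→Selby: Dunly–Linby–Selby = 7.7
Shortest Selby→Irby: Selby–Hale–Irby = 3.4
Total via Selby: 7.7 + 3.4 = 11.1 mi.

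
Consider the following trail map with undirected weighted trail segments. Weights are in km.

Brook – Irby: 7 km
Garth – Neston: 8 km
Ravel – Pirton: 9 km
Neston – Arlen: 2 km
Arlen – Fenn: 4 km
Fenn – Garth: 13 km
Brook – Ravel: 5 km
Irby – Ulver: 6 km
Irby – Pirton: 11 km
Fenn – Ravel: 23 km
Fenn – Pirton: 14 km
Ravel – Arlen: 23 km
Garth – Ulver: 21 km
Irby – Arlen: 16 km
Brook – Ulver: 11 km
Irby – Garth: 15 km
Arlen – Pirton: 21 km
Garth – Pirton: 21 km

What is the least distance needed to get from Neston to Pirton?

Settle nodes by increasing distance from Neston:
Neston: 0
Arlen: 2  (via Neston)
Fenn: 6  (via Arlen)
Garth: 8  (via Neston)
Irby: 18  (via Arlen)
Pirton: 20  (via Fenn)
Shortest route: Neston → Arlen → Fenn → Pirton = 20 km.

20 km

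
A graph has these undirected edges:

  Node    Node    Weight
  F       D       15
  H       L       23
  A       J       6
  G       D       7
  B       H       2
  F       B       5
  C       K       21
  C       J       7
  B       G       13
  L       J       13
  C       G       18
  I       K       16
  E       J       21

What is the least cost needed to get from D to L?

Enumerating some paths:
D - G - B - H - L: 7+13+2+23 = 45
D - F - B - G - C - J - L: 15+5+13+18+7+13 = 71
The minimum is 45 via D - G - B - H - L.

45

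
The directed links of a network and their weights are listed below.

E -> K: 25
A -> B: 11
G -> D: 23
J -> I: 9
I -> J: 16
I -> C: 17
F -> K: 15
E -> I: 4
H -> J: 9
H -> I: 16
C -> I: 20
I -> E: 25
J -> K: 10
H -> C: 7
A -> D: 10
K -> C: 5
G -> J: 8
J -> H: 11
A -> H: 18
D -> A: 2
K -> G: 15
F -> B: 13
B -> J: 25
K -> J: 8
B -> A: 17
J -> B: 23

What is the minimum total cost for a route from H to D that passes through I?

Shortest H→I: H → I = 16
Best I to D: I → J → K → G → D costing 64
Total via I: 16 + 64 = 80.

80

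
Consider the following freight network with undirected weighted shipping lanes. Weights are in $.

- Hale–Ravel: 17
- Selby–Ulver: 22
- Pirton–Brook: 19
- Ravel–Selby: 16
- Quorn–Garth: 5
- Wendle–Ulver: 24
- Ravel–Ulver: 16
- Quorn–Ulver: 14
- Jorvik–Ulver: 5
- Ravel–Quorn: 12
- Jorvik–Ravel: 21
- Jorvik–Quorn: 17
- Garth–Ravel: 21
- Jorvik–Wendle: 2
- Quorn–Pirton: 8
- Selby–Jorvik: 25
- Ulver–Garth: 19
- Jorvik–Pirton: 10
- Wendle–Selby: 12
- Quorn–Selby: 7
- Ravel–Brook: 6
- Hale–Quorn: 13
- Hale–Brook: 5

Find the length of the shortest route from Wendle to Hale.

$32

Candidate routes:
Wendle → Jorvik → Quorn → Hale: 2+17+13 = 32
Wendle → Jorvik → Ulver → Ravel → Brook → Hale: 2+5+16+6+5 = 34
Wendle → Jorvik → Pirton → Quorn → Hale: 2+10+8+13 = 33
Wendle → Jorvik → Ulver → Quorn → Hale: 2+5+14+13 = 34
Cheapest is Wendle → Jorvik → Quorn → Hale at $32.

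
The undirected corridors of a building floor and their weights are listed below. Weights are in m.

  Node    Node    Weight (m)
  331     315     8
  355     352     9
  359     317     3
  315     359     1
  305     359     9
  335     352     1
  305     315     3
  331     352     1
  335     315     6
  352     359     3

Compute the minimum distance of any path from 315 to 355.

Settle nodes by increasing distance from 315:
315: 0
359: 1  (via 315)
305: 3  (via 315)
352: 4  (via 359)
317: 4  (via 359)
335: 5  (via 352)
331: 5  (via 352)
355: 13  (via 352)
Shortest route: 315 → 359 → 352 → 355 = 13 m.

13 m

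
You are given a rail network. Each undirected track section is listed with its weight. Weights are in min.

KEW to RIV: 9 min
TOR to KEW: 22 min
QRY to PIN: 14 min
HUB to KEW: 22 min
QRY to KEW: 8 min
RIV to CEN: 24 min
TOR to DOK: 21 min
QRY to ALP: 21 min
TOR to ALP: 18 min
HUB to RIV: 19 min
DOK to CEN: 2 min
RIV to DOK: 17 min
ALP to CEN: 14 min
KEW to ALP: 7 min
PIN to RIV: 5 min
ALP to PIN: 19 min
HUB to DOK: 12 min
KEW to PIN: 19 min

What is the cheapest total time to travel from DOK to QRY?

31 min

Enumerating some paths:
DOK - RIV - KEW - QRY: 17+9+8 = 34
DOK - CEN - ALP - KEW - QRY: 2+14+7+8 = 31
DOK - RIV - PIN - QRY: 17+5+14 = 36
The minimum is 31 min via DOK - CEN - ALP - KEW - QRY.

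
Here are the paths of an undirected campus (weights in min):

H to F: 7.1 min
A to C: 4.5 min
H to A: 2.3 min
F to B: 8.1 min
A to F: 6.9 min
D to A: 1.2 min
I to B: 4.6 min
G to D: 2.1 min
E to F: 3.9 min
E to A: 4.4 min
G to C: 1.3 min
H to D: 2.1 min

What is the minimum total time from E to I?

16.6 min

Shortest distances from E:
E: 0
F: 3.9  (via E)
A: 4.4  (via E)
D: 5.6  (via A)
H: 6.7  (via A)
G: 7.7  (via D)
C: 8.9  (via A)
B: 12  (via F)
I: 16.6  (via B)
Shortest route: E–F–B–I = 16.6 min.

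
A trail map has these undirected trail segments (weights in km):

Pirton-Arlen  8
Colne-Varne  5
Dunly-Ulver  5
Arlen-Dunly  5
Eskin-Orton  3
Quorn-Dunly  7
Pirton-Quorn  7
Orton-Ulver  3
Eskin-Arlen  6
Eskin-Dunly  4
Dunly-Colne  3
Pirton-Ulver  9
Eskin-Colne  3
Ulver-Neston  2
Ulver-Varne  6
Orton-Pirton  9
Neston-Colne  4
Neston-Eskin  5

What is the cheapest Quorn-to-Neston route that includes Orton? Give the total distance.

19 km

Shortest Quorn→Orton: Quorn–Dunly–Eskin–Orton = 14
Shortest Orton→Neston: Orton–Ulver–Neston = 5
Total via Orton: 14 + 5 = 19 km.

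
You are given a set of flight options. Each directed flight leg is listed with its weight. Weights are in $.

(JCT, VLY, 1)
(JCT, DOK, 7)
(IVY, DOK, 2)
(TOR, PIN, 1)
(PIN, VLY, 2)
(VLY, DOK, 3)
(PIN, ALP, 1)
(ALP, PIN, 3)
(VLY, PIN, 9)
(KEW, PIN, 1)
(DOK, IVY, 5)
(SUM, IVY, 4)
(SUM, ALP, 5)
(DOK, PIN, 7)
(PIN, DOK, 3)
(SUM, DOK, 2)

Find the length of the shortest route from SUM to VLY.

$10

Enumerating some paths:
SUM–DOK–PIN–VLY: 2+7+2 = 11
SUM–ALP–PIN–VLY: 5+3+2 = 10
SUM–IVY–DOK–PIN–VLY: 4+2+7+2 = 15
Cheapest is SUM–ALP–PIN–VLY at $10.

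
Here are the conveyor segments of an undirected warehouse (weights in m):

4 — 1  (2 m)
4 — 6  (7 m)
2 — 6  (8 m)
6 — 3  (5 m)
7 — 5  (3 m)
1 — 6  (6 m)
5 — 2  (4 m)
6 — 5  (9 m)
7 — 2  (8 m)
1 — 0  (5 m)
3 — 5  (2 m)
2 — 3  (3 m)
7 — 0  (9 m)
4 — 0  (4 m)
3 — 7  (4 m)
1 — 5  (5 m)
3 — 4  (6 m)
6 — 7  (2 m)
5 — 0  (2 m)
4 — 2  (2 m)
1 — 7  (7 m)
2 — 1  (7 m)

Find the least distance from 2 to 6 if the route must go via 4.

Shortest 2→4: 2–4 = 2
Shortest 4→6: 4–6 = 7
Total via 4: 2 + 7 = 9 m.

9 m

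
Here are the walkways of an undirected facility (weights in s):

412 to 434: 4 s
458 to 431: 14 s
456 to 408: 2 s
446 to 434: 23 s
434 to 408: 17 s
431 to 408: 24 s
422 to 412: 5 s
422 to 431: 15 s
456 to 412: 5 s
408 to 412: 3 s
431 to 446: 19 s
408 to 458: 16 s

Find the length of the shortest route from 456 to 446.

Shortest distances from 456:
456: 0
408: 2  (via 456)
412: 5  (via 456)
434: 9  (via 412)
422: 10  (via 412)
458: 18  (via 408)
431: 25  (via 422)
446: 32  (via 434)
Shortest route: 456–412–434–446 = 32 s.

32 s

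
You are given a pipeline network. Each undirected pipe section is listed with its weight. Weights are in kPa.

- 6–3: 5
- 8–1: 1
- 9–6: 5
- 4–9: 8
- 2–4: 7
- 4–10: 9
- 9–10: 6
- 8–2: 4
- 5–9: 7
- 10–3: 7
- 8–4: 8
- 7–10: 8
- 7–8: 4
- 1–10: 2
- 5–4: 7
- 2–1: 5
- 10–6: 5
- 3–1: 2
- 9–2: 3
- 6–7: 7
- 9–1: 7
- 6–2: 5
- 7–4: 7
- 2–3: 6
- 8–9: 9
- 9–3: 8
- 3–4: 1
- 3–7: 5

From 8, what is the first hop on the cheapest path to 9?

2

Candidate routes:
8 - 2 - 9: 4+3 = 7
8 - 1 - 9: 1+7 = 8
8 - 1 - 10 - 9: 1+2+6 = 9
8 - 9: 9 = 9
The minimum is 7 kPa via 8 - 2 - 9.
So from 8 the first move is to 2.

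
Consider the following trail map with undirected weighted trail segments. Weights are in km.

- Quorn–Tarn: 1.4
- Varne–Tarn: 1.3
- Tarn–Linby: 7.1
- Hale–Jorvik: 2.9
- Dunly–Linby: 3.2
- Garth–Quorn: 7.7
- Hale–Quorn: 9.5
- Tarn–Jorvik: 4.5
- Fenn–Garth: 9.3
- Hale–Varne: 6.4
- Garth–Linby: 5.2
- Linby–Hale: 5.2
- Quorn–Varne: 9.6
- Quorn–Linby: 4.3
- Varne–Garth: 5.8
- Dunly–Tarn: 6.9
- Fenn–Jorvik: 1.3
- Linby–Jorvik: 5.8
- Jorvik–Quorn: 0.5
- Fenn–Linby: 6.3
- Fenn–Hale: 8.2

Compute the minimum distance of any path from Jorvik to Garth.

Compare a few routes:
Jorvik → Quorn → Linby → Garth: 0.5+4.3+5.2 = 10
Jorvik → Fenn → Garth: 1.3+9.3 = 10.6
Jorvik → Quorn → Tarn → Varne → Garth: 0.5+1.4+1.3+5.8 = 9
Jorvik → Quorn → Garth: 0.5+7.7 = 8.2
Cheapest is Jorvik → Quorn → Garth at 8.2 km.

8.2 km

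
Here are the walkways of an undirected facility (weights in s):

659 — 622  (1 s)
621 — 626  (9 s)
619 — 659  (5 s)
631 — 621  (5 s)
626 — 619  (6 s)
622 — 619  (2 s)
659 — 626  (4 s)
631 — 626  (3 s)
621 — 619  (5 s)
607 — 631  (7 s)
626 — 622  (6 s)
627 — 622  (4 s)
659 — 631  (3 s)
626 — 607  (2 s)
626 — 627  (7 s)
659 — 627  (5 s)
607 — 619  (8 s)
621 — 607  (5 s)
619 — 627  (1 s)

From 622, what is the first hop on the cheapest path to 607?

659

Compare a few routes:
622–659–626–607: 1+4+2 = 7
622–619–626–607: 2+6+2 = 10
622–659–631–626–607: 1+3+3+2 = 9
622–626–607: 6+2 = 8
The minimum is 7 s via 622–659–626–607.
So from 622 the first move is to 659.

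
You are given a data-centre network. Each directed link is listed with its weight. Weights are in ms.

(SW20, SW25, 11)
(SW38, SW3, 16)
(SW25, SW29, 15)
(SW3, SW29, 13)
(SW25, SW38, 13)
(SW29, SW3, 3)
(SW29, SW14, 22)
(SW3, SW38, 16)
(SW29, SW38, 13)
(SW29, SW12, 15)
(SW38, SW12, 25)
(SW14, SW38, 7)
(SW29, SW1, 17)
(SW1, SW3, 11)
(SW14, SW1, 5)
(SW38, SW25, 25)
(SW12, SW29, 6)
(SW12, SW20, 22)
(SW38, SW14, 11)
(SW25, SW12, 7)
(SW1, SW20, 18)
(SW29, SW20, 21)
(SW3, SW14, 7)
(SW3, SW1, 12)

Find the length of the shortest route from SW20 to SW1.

Settle nodes by increasing distance from SW20:
SW20: 0
SW25: 11  (via SW20)
SW12: 18  (via SW25)
SW38: 24  (via SW25)
SW29: 24  (via SW12)
SW3: 27  (via SW29)
SW14: 34  (via SW3)
SW1: 39  (via SW3)
Shortest route: SW20–SW25–SW12–SW29–SW3–SW1 = 39 ms.

39 ms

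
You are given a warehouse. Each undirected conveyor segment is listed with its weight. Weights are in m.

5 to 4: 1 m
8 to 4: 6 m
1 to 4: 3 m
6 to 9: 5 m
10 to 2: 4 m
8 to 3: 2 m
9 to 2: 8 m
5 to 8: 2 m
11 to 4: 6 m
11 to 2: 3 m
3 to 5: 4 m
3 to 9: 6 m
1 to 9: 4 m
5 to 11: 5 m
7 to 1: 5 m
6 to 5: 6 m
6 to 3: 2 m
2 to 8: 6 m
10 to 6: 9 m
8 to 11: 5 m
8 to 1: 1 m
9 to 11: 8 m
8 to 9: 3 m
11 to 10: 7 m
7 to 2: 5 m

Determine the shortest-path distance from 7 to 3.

8 m

Running Dijkstra from 7:
7: 0
1: 5  (via 7)
2: 5  (via 7)
8: 6  (via 1)
3: 8  (via 8)
Shortest route: 7 → 1 → 8 → 3 = 8 m.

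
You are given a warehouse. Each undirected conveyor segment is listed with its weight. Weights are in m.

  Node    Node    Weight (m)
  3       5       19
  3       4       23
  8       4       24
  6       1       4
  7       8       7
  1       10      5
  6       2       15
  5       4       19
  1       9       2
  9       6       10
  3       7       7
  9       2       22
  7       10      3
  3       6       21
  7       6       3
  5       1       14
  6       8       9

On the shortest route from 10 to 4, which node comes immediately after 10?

Candidate routes:
10 - 1 - 5 - 4: 5+14+19 = 38
10 - 7 - 3 - 4: 3+7+23 = 33
10 - 7 - 8 - 4: 3+7+24 = 34
The minimum is 33 m via 10 - 7 - 3 - 4.
So from 10 the first move is to 7.

7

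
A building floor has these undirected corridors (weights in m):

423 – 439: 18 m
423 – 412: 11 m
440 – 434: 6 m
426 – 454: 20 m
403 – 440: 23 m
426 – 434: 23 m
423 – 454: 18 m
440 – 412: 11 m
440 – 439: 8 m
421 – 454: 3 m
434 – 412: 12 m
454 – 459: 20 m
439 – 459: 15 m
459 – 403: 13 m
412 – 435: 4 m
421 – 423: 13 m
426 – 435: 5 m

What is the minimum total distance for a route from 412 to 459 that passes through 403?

47 m

Best 412 to 403: 412–440–403 costing 34
Best 403 to 459: 403–459 costing 13
Total via 403: 34 + 13 = 47 m.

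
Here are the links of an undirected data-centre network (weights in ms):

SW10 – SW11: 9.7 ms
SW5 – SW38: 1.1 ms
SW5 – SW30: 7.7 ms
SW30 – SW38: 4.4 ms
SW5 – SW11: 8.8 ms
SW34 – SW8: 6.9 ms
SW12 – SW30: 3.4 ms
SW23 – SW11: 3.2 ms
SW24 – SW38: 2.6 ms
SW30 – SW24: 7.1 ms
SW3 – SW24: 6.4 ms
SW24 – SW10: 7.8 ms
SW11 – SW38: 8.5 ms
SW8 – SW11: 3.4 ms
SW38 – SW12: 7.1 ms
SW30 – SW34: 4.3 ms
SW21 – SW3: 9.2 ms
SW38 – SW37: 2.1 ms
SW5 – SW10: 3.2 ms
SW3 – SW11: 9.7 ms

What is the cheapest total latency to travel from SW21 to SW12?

25.3 ms

Running Dijkstra from SW21:
SW21: 0
SW3: 9.2  (via SW21)
SW24: 15.6  (via SW3)
SW38: 18.2  (via SW24)
SW11: 18.9  (via SW3)
SW5: 19.3  (via SW38)
SW37: 20.3  (via SW38)
SW23: 22.1  (via SW11)
SW8: 22.3  (via SW11)
SW10: 22.5  (via SW5)
SW30: 22.6  (via SW38)
SW12: 25.3  (via SW38)
Shortest route: SW21–SW3–SW24–SW38–SW12 = 25.3 ms.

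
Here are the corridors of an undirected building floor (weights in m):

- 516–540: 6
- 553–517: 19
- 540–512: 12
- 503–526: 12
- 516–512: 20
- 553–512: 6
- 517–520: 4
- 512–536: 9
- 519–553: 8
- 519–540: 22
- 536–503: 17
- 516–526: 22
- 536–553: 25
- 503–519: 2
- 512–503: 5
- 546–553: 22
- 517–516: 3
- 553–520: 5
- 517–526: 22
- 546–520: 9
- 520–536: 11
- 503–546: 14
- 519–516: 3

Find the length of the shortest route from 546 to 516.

16 m

Candidate routes:
546 - 520 - 517 - 516: 9+4+3 = 16
546 - 503 - 519 - 516: 14+2+3 = 19
The minimum is 16 m via 546 - 520 - 517 - 516.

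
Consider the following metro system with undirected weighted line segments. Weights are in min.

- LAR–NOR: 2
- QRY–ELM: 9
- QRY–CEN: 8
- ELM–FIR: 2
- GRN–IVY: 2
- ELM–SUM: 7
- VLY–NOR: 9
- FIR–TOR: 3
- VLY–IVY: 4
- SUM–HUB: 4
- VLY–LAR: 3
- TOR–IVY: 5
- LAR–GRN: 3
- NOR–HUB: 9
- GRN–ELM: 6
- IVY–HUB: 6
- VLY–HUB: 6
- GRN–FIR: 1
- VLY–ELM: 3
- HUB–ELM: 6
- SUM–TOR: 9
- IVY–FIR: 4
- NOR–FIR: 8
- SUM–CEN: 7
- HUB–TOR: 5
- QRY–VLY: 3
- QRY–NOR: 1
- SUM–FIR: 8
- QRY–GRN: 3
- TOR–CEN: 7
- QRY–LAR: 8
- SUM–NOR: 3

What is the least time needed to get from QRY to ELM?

Shortest distances from QRY:
QRY: 0
NOR: 1  (via QRY)
LAR: 3  (via NOR)
VLY: 3  (via QRY)
GRN: 3  (via QRY)
FIR: 4  (via GRN)
SUM: 4  (via NOR)
IVY: 5  (via GRN)
ELM: 6  (via VLY)
Shortest route: QRY → VLY → ELM = 6 min.

6 min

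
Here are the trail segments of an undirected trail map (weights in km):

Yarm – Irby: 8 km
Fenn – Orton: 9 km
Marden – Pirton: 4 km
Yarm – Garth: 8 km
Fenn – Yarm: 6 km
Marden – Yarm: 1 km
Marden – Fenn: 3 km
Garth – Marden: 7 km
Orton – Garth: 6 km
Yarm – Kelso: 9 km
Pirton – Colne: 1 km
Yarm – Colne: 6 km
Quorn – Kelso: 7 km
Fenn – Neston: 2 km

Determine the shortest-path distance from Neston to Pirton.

Enumerating some paths:
Neston → Fenn → Marden → Pirton: 2+3+4 = 9
Neston → Fenn → Marden → Yarm → Colne → Pirton: 2+3+1+6+1 = 13
The minimum is 9 km via Neston → Fenn → Marden → Pirton.

9 km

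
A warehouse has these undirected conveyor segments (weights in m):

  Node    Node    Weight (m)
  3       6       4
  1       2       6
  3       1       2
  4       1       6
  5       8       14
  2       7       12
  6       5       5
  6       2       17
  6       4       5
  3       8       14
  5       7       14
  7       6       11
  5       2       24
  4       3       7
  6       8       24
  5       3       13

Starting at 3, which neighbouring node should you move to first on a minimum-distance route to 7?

Candidate routes:
3 → 6 → 7: 4+11 = 15
3 → 1 → 2 → 7: 2+6+12 = 20
Cheapest is 3 → 6 → 7 at 15 m.
So from 3 the first move is to 6.

6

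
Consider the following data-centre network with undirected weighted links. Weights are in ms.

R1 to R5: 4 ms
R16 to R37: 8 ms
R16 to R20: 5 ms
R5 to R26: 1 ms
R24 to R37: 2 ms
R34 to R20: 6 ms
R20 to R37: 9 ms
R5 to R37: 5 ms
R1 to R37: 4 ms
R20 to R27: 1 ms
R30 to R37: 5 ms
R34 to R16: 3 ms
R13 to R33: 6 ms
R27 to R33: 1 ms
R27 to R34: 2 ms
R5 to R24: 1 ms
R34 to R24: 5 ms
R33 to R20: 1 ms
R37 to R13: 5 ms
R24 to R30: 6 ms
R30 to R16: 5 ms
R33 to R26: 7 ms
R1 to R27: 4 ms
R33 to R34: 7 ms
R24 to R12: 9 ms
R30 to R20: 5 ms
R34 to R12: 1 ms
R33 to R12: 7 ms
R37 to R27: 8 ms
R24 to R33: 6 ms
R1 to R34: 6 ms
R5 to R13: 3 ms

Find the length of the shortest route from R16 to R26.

10 ms

Candidate routes:
R16–R37–R24–R5–R26: 8+2+1+1 = 12
R16–R34–R24–R5–R26: 3+5+1+1 = 10
Cheapest is R16–R34–R24–R5–R26 at 10 ms.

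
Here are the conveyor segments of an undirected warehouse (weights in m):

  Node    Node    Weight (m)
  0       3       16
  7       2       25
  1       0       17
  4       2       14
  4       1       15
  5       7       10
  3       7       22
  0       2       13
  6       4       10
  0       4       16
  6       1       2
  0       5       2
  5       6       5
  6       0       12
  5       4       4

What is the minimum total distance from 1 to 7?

Settle nodes by increasing distance from 1:
1: 0
6: 2  (via 1)
5: 7  (via 6)
0: 9  (via 5)
4: 11  (via 5)
7: 17  (via 5)
Shortest route: 1–6–5–7 = 17 m.

17 m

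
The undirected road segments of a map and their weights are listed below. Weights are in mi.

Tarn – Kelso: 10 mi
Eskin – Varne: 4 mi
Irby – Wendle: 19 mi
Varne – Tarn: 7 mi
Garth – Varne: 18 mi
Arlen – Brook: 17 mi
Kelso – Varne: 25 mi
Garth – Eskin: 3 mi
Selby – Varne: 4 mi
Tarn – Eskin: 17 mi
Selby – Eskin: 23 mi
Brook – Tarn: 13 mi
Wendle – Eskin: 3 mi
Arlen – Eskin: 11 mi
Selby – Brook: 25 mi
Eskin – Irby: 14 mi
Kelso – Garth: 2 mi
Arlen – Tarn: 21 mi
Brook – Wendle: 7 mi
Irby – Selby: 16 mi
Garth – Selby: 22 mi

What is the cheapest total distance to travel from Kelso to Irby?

Enumerating some paths:
Kelso - Garth - Eskin - Varne - Selby - Irby: 2+3+4+4+16 = 29
Kelso - Garth - Eskin - Wendle - Irby: 2+3+3+19 = 27
Kelso - Tarn - Varne - Eskin - Irby: 10+7+4+14 = 35
Kelso - Garth - Eskin - Irby: 2+3+14 = 19
Cheapest is Kelso - Garth - Eskin - Irby at 19 mi.

19 mi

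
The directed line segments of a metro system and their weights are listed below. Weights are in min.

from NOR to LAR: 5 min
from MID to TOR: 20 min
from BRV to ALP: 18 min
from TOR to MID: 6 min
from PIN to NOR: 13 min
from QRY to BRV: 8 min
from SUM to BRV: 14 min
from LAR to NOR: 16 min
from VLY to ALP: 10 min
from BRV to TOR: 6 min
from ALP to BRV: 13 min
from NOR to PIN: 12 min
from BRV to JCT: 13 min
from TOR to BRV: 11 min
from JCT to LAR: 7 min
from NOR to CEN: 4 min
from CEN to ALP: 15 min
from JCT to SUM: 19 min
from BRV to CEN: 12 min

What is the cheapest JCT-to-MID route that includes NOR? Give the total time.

Best JCT to NOR: JCT → LAR → NOR costing 23
Shortest NOR→MID: NOR → CEN → ALP → BRV → TOR → MID = 44
Total via NOR: 23 + 44 = 67 min.

67 min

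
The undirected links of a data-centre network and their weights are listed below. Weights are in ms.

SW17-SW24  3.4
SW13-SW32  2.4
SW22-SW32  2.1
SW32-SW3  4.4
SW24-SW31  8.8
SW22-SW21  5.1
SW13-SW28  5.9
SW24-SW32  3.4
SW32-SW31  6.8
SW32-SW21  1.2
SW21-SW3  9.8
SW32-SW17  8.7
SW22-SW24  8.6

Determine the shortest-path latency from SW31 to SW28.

Settle nodes by increasing distance from SW31:
SW31: 0
SW32: 6.8  (via SW31)
SW21: 8  (via SW32)
SW24: 8.8  (via SW31)
SW22: 8.9  (via SW32)
SW13: 9.2  (via SW32)
SW3: 11.2  (via SW32)
SW17: 12.2  (via SW24)
SW28: 15.1  (via SW13)
Shortest route: SW31 → SW32 → SW13 → SW28 = 15.1 ms.

15.1 ms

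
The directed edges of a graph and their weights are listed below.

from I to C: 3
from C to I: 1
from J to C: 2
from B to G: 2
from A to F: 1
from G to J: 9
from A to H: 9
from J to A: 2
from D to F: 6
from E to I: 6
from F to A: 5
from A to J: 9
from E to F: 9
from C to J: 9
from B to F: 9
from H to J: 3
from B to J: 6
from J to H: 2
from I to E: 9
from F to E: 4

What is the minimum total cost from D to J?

20

Enumerating some paths:
D - F - E - I - C - J: 6+4+6+3+9 = 28
D - F - A - H - J: 6+5+9+3 = 23
D - F - A - J: 6+5+9 = 20
Cheapest is D - F - A - J at 20.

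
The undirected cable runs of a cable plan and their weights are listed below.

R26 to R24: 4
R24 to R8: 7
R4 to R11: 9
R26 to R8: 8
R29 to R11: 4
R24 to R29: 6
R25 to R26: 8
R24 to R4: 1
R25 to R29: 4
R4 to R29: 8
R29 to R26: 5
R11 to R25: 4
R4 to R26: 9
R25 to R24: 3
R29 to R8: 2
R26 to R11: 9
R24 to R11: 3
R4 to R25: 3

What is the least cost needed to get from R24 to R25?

Settle nodes by increasing distance from R24:
R24: 0
R4: 1  (via R24)
R25: 3  (via R24)
Shortest route: R24–R25 = 3.

3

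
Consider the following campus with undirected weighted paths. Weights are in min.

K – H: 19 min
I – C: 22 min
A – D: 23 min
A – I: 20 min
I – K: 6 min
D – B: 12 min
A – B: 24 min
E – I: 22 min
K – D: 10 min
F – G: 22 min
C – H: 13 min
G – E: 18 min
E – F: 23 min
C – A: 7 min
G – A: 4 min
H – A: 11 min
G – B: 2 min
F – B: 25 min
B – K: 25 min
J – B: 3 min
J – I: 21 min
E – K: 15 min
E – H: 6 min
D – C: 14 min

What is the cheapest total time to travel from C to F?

33 min

Settle nodes by increasing distance from C:
C: 0
A: 7  (via C)
G: 11  (via A)
B: 13  (via G)
H: 13  (via C)
D: 14  (via C)
J: 16  (via B)
E: 19  (via H)
I: 22  (via C)
K: 24  (via D)
F: 33  (via G)
Shortest route: C → A → G → F = 33 min.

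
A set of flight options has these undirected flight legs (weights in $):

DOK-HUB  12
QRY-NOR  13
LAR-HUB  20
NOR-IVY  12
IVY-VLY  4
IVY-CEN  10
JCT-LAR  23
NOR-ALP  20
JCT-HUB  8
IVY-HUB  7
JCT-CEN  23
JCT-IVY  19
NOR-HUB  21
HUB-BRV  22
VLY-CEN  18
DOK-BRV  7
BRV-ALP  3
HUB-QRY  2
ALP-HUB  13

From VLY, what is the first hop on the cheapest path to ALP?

IVY

Candidate routes:
VLY–IVY–HUB–DOK–BRV–ALP: 4+7+12+7+3 = 33
VLY–IVY–NOR–ALP: 4+12+20 = 36
VLY–IVY–HUB–ALP: 4+7+13 = 24
The minimum is $24 via VLY–IVY–HUB–ALP.
So from VLY the first move is to IVY.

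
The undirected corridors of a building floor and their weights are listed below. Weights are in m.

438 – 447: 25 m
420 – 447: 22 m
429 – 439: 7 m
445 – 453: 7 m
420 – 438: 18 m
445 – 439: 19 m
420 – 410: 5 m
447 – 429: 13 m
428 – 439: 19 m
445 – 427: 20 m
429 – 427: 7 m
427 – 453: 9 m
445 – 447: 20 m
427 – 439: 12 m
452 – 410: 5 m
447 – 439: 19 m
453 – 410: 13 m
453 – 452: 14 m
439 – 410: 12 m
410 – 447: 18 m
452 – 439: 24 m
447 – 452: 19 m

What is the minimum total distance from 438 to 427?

Running Dijkstra from 438:
438: 0
420: 18  (via 438)
410: 23  (via 420)
447: 25  (via 438)
452: 28  (via 410)
439: 35  (via 410)
453: 36  (via 410)
429: 38  (via 447)
445: 43  (via 453)
427: 45  (via 453)
Shortest route: 438–420–410–453–427 = 45 m.

45 m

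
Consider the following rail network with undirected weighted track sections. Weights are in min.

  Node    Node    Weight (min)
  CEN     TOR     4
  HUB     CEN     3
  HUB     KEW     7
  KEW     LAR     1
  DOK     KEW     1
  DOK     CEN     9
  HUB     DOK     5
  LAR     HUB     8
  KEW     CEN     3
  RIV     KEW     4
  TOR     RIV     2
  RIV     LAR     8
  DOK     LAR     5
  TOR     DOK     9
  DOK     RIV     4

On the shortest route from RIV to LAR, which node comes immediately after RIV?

Compare a few routes:
RIV - KEW - LAR: 4+1 = 5
RIV - DOK - KEW - LAR: 4+1+1 = 6
The minimum is 5 min via RIV - KEW - LAR.
So from RIV the first move is to KEW.

KEW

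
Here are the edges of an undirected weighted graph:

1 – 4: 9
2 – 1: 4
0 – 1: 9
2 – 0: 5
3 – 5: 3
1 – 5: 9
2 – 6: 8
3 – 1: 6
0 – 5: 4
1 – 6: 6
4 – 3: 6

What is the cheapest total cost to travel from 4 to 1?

9

Enumerating some paths:
4 - 3 - 1: 6+6 = 12
4 - 1: 9 = 9
Cheapest is 4 - 1 at 9.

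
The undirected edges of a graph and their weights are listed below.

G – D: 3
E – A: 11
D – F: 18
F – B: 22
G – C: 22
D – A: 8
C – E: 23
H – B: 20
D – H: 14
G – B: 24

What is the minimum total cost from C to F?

43

Compare a few routes:
C - G - D - F: 22+3+18 = 43
C - E - A - D - F: 23+11+8+18 = 60
The minimum is 43 via C - G - D - F.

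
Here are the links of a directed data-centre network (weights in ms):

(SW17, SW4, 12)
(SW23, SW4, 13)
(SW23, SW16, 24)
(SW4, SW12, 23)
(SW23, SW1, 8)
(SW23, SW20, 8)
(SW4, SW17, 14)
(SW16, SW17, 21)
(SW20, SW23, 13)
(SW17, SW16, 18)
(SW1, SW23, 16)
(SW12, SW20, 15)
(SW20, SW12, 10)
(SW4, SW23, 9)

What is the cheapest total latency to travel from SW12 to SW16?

Running Dijkstra from SW12:
SW12: 0
SW20: 15  (via SW12)
SW23: 28  (via SW20)
SW1: 36  (via SW23)
SW4: 41  (via SW23)
SW16: 52  (via SW23)
Shortest route: SW12–SW20–SW23–SW16 = 52 ms.

52 ms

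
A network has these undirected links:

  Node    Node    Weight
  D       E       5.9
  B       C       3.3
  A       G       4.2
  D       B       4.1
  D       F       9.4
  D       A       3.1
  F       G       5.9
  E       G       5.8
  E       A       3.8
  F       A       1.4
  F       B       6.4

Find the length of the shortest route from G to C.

Compare a few routes:
G - A - F - B - C: 4.2+1.4+6.4+3.3 = 15.3
G - A - D - B - C: 4.2+3.1+4.1+3.3 = 14.7
G - F - A - D - B - C: 5.9+1.4+3.1+4.1+3.3 = 17.8
G - F - B - C: 5.9+6.4+3.3 = 15.6
The minimum is 14.7 via G - A - D - B - C.

14.7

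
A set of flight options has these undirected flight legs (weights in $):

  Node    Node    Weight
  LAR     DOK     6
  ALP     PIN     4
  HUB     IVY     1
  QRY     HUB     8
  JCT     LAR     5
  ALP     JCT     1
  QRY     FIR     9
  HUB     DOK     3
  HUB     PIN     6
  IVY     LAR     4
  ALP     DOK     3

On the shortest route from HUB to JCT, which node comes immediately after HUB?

DOK

Enumerating some paths:
HUB → IVY → LAR → JCT: 1+4+5 = 10
HUB → DOK → ALP → JCT: 3+3+1 = 7
Cheapest is HUB → DOK → ALP → JCT at $7.
So from HUB the first move is to DOK.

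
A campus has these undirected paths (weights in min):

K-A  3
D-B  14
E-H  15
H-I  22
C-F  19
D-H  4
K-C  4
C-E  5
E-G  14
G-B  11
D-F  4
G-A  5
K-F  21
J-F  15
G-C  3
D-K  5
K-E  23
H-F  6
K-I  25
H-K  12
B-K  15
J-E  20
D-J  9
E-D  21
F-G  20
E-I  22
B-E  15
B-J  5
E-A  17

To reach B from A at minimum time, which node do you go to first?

Enumerating some paths:
A - G - B: 5+11 = 16
A - K - B: 3+15 = 18
A - K - D - B: 3+5+14 = 22
A - K - C - G - B: 3+4+3+11 = 21
Cheapest is A - G - B at 16 min.
So from A the first move is to G.

G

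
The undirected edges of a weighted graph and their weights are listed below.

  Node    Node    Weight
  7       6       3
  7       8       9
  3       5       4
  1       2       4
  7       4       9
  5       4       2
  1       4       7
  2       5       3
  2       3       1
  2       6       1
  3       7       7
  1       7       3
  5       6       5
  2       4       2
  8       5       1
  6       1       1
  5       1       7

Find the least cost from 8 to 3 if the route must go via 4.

Best 8 to 4: 8–5–4 costing 3
Shortest 4→3: 4–2–3 = 3
Total via 4: 3 + 3 = 6.

6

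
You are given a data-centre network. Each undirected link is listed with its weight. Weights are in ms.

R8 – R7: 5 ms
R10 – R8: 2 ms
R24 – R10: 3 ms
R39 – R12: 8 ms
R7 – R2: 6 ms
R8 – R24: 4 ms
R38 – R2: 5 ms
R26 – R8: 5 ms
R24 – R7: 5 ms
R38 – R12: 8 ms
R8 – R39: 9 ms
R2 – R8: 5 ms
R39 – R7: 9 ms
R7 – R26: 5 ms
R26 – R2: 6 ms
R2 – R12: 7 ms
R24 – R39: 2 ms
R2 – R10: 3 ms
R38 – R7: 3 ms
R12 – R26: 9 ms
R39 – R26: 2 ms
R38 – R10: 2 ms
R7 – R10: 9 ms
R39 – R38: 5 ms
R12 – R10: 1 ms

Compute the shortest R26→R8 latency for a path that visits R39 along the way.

8 ms

Best R26 to R39: R26 → R39 costing 2
Shortest R39→R8: R39 → R24 → R8 = 6
Total via R39: 2 + 6 = 8 ms.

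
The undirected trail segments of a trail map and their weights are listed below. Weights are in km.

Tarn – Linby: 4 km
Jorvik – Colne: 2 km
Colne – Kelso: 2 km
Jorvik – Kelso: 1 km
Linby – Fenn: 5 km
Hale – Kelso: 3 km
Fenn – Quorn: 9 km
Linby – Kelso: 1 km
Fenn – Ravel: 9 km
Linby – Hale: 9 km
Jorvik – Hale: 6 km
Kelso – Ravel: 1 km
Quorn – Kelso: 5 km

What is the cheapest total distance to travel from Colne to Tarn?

Running Dijkstra from Colne:
Colne: 0
Jorvik: 2  (via Colne)
Kelso: 2  (via Colne)
Ravel: 3  (via Kelso)
Linby: 3  (via Kelso)
Hale: 5  (via Kelso)
Quorn: 7  (via Kelso)
Tarn: 7  (via Linby)
Shortest route: Colne–Kelso–Linby–Tarn = 7 km.

7 km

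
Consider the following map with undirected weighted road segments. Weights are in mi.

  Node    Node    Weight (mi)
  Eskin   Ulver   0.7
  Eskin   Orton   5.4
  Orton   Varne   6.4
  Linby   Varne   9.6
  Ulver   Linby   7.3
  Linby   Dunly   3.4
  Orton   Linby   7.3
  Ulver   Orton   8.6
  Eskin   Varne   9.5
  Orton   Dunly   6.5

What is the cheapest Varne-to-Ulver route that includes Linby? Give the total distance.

16.9 mi

Shortest Varne→Linby: Varne–Linby = 9.6
Best Linby to Ulver: Linby–Ulver costing 7.3
Total via Linby: 9.6 + 7.3 = 16.9 mi.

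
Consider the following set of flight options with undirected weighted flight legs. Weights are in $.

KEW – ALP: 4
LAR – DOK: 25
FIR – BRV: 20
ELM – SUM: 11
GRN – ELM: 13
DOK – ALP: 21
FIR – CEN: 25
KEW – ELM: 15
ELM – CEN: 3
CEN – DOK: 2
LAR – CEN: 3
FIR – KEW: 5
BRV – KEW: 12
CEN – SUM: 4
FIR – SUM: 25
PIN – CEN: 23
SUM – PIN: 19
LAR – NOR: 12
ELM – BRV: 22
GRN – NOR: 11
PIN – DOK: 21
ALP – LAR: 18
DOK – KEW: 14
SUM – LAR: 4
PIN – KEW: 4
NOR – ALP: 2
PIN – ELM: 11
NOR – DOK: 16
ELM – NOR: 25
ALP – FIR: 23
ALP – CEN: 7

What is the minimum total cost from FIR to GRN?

Enumerating some paths:
FIR → KEW → ALP → CEN → ELM → GRN: 5+4+7+3+13 = 32
FIR → KEW → ALP → NOR → GRN: 5+4+2+11 = 22
The minimum is $22 via FIR → KEW → ALP → NOR → GRN.

$22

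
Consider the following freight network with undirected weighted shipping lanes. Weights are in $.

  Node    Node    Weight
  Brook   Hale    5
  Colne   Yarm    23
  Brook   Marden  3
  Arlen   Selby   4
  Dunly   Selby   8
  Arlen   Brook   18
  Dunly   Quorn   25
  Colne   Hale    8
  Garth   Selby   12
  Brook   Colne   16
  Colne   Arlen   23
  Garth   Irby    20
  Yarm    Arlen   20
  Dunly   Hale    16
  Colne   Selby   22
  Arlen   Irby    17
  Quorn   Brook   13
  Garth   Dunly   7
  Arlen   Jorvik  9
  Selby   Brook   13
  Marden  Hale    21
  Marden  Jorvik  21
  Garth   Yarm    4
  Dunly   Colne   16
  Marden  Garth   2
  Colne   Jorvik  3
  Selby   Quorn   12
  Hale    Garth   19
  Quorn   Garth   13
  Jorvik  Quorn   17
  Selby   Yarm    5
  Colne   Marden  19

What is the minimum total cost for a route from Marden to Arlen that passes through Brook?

$20

Shortest Marden→Brook: Marden–Brook = 3
Best Brook to Arlen: Brook–Selby–Arlen costing 17
Total via Brook: 3 + 17 = $20.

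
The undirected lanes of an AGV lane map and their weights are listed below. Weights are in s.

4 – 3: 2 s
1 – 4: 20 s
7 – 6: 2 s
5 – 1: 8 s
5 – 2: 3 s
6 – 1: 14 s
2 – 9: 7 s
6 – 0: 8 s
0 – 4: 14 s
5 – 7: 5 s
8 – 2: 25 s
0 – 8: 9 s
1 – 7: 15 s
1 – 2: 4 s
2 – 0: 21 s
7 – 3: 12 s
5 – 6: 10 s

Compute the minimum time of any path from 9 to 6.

Enumerating some paths:
9 → 2 → 5 → 7 → 6: 7+3+5+2 = 17
9 → 2 → 1 → 6: 7+4+14 = 25
9 → 2 → 5 → 6: 7+3+10 = 20
9 → 2 → 1 → 5 → 7 → 6: 7+4+8+5+2 = 26
The minimum is 17 s via 9 → 2 → 5 → 7 → 6.

17 s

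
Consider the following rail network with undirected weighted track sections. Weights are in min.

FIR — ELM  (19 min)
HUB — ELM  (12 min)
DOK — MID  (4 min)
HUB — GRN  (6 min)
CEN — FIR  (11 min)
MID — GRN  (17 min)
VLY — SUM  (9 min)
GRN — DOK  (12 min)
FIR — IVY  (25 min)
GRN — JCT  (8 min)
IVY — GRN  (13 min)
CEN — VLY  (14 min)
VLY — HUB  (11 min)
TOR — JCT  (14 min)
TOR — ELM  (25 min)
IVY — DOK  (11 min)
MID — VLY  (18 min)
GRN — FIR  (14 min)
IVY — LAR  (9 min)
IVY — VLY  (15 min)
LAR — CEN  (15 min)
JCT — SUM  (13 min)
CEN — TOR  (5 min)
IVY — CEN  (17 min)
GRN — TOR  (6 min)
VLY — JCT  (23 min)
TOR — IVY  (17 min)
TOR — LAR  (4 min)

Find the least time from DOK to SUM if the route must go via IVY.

35 min

Shortest DOK→IVY: DOK–IVY = 11
Shortest IVY→SUM: IVY–VLY–SUM = 24
Total via IVY: 11 + 24 = 35 min.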